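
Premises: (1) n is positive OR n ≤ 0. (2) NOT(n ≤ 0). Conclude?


Disjunctive syllogism: from (P ∨ Q) and ¬P, infer Q.
One disjunct, 'n ≤ 0', is ruled out; the other must hold.

n is positive


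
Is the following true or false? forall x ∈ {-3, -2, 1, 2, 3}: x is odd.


Evaluate the predicate on each element: -3:True, -2:False, 1:True, 2:False, 3:True.
Counterexample x = -2 fails the predicate.

False


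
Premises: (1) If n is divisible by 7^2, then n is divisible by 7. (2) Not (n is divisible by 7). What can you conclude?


Modus tollens: from (P → Q) and ¬Q, infer ¬P.
Q = 'n is divisible by 7' is denied; since P → Q, P must also fail.

Not (n is divisible by 7^2).


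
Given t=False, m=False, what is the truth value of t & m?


Conjunction is true only when both operands are true.
Substitute: t=False, m=False.
False & False evaluates to False.

False


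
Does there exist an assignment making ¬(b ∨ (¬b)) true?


Check all 2 assignments over {b}:
b | φ
-----
F | F
T | F
No assignment makes the formula true.

Unsatisfiable.


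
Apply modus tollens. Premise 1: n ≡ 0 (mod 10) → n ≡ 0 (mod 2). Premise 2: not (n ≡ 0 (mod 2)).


Modus tollens: from (P → Q) and ¬Q, infer ¬P.
Q = 'n ≡ 0 (mod 2)' is denied; since P → Q, P must also fail.

Not (n ≡ 0 (mod 10)).


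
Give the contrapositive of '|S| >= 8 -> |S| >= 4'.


The contrapositive of (P → Q) is (¬Q → ¬P); it is logically equivalent to the original.
Here P = '|S| >= 8' and Q = '|S| >= 4'.

If not (|S| >= 4), then not (|S| >= 8).


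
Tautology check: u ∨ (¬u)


Build the truth table over {u}:
u | φ
-----
F | T
T | T
Every row evaluates to true.

Yes, it is a tautology.


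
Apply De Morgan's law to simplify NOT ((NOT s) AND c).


De Morgan: the negation of a conjunction is the disjunction of the negations.
Distribute NOT across AND, flipping it to OR, and negate each literal.

s OR (NOT c)


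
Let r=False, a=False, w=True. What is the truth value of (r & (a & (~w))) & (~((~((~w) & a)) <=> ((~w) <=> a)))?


Substitute r=False, a=False, w=True:
… (earlier sub-steps elided)
a & (~w) = False & False = False
r & (a & (~w)) = False & False = False
~w = False
(~w) & a = False & False = False
~((~w) & a) = True
~w = False
(~w) <=> a = False <=> False = True
(~((~w) & a)) <=> ((~w) <=> a) = True <=> True = True
~((~((~w) & a)) <=> ((~w) <=> a)) = False
(r & (a & (~w))) & (~((~((~w) & a)) <=> ((~w) <=> a))) = False & False = False

False


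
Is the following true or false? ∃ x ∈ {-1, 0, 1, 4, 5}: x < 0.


Evaluate the predicate on each element: -1:T, 0:F, 1:F, 4:F, 5:F.
Witness x = -1 satisfies the predicate.

T


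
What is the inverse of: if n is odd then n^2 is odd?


The inverse of (P → Q) is (¬P → ¬Q). It is equivalent to the converse, not to the original.
Here P = 'n is odd' and Q = 'n^2 is odd'.

If not (n is odd), then not (n^2 is odd).


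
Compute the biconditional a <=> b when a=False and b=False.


Biconditional is true when both operands have the same truth value.
Substitute: a=False, b=False.
False <=> False evaluates to True.

True


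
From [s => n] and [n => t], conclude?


Hypothetical syllogism: from (P → Q) and (Q → R), infer (P → R).
Chain the two implications through the shared middle term 'n'.

s => t


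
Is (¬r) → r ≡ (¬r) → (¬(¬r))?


Compare truth tables:
r | φ | ψ
---------
F | F | F
T | T | T
The columns φ and ψ agree on every row.

Yes, they are logically equivalent.


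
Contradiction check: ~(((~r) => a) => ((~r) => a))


Truth table over {a, r}:
a | r | φ
---------
False | False | False
True | False | False
False | True | False
True | True | False
Every row is false.

Yes, it is a contradiction.


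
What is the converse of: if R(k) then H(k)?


The converse of (P → Q) is (Q → P). It is not in general equivalent to the original.
Here P = 'R(k)' and Q = 'H(k)'.

If H(k), then R(k).


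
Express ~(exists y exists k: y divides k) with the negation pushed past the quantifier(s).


Negation flips each quantifier (∀↔∃) and negates the inner predicate.
¬(exists y exists k: φ) = forall y forall k: ¬φ.

forall y forall k: ~(y divides k)


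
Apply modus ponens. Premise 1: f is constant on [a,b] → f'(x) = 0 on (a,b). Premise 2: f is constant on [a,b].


Modus ponens: from (P → Q) and P, infer Q.
P = 'f is constant on [a,b]' is asserted, and P → Q holds, so Q follows.

f'(x) = 0 on (a,b).


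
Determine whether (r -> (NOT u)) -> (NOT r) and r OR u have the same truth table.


Compare truth tables:
r | u | φ | ψ
-------------
F | F | T | F
T | F | F | T
F | T | T | T
T | T | T | T
They differ at row 1 (r=F, u=F): φ=T but ψ=F.

No, they are not logically equivalent.


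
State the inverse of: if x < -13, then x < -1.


The inverse of (P → Q) is (¬P → ¬Q). It is equivalent to the converse, not to the original.
Here P = 'x < -13' and Q = 'x < -1'.

If not (x < -13), then not (x < -1).


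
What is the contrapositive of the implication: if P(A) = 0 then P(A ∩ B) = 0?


The contrapositive of (P → Q) is (¬Q → ¬P); it is logically equivalent to the original.
Here P = 'P(A) = 0' and Q = 'P(A ∩ B) = 0'.

If not (P(A ∩ B) = 0), then not (P(A) = 0).


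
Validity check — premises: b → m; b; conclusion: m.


This matches the form of modus ponens: the conclusion follows in every model of the premises.

Valid.


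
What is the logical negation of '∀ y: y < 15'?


¬(∀ x: φ) = ∃ x: ¬φ, and ¬(∃ x: φ) = ∀ x: ¬φ.
Apply to the universal statement.

∃ y: ¬(y < 15)


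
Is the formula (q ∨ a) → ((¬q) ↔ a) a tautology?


Build the truth table over {a, q}:
a | q | φ
---------
F | F | T
T | F | T
F | T | T
T | T | F
Counterexample at row 4: with a=T, q=T, the formula is F.

No, it is not a tautology.


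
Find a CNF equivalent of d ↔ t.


Step 1: Rewrite d ↔ t as (d → t) ∧ (t → d).
Step 2: Rewrite each implication as a disjunction.

((¬d) ∨ t) ∧ ((¬t) ∨ d)


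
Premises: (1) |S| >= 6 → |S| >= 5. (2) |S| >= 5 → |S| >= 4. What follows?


Hypothetical syllogism: from (P → Q) and (Q → R), infer (P → R).
Chain the two implications through the shared middle term '|S| >= 5'.

|S| >= 6 → |S| >= 4


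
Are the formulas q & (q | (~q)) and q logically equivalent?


Compare truth tables:
q | φ | ψ
---------
False | False | False
True | True | True
The columns φ and ψ agree on every row.

Yes, they are logically equivalent.


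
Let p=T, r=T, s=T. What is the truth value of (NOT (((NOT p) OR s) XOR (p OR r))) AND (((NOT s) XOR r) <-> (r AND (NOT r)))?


Substitute p=T, r=T, s=T:
… (earlier sub-steps elided)
(NOT p) OR s = F OR T = T
p OR r = T OR T = T
((NOT p) OR s) XOR (p OR r) = T XOR T = F
NOT (((NOT p) OR s) XOR (p OR r)) = T
NOT s = F
(NOT s) XOR r = F XOR T = T
NOT r = F
r AND (NOT r) = T AND F = F
((NOT s) XOR r) <-> (r AND (NOT r)) = T <-> F = F
(NOT (((NOT p) OR s) XOR (p OR r))) AND (((NOT s) XOR r) <-> (r AND (NOT r))) = T AND F = F

F


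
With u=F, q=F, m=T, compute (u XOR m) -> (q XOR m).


Substitute u=F, q=F, m=T:
u XOR m = F XOR T = T
q XOR m = F XOR T = T
(u XOR m) -> (q XOR m) = T -> T = T

T


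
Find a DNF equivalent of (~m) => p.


Step 1: Rewrite (¬m) → p as ¬(¬m) ∨ p.
Step 2: Eliminate any double negations (¬¬X = X).

m | p


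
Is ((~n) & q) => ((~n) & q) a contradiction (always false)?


Truth table over {n, q}:
n | q | φ
---------
False | False | True
True | False | True
False | True | True
True | True | True
Satisfying assignment at row 1: n=False, q=False gives True.

No, it is not a contradiction.


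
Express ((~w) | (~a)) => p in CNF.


Step 1: Rewrite as ¬((¬w) ∨ (¬a)) ∨ p = (¬(¬w) ∧ ¬(¬a)) ∨ p.
Step 2: Distribute ∨ over ∧.
Step 3: Eliminate any double negations (¬¬X = X).

(w | p) & (a | p)


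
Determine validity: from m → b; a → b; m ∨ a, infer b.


This matches the form of proof by cases: the conclusion follows in every model of the premises.

Valid.


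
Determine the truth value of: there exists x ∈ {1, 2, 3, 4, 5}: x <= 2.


Evaluate the predicate on each element: 1:T, 2:T, 3:F, 4:F, 5:F.
Witness x = 1 satisfies the predicate.

T


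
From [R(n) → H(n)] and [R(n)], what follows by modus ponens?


Modus ponens: from (P → Q) and P, infer Q.
P = 'R(n)' is asserted, and P → Q holds, so Q follows.

H(n).


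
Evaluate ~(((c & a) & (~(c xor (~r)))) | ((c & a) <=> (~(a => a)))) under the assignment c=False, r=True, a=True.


Substitute c=False, r=True, a=True:
… (earlier sub-steps elided)
~r = False
c xor (~r) = False xor False = False
~(c xor (~r)) = True
(c & a) & (~(c xor (~r))) = False & True = False
c & a = False & True = False
a => a = True => True = True
~(a => a) = False
(c & a) <=> (~(a => a)) = False <=> False = True
((c & a) & (~(c xor (~r)))) | ((c & a) <=> (~(a => a))) = False | True = True
~(((c & a) & (~(c xor (~r)))) | ((c & a) <=> (~(a => a)))) = False

False


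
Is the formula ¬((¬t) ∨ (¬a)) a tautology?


Build the truth table over {a, t}:
a | t | φ
---------
F | F | F
T | F | F
F | T | F
T | T | T
Counterexample at row 1: with a=F, t=F, the formula is F.

No, it is not a tautology.


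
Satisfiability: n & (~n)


Check all 2 assignments over {n}:
n | φ
-----
False | False
True | False
No assignment makes the formula true.

Unsatisfiable.


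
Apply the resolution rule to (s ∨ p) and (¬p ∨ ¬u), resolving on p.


The clauses contain complementary literals p and ¬p.
Resolution eliminates this pair and disjoins the remaining literals (merging duplicates).

(s ∨ ¬u)


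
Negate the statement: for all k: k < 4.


¬(for all x: φ) = there exists x: ¬φ, and ¬(there exists x: φ) = for all x: ¬φ.
Apply to the universal statement.

there exists k: NOT(k < 4)


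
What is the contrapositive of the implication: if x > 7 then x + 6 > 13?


The contrapositive of (P → Q) is (¬Q → ¬P); it is logically equivalent to the original.
Here P = 'x > 7' and Q = 'x + 6 > 13'.

If not (x + 6 > 13), then not (x > 7).


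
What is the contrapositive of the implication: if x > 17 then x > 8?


The contrapositive of (P → Q) is (¬Q → ¬P); it is logically equivalent to the original.
Here P = 'x > 17' and Q = 'x > 8'.

If not (x > 8), then not (x > 17).


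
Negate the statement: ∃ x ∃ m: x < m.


Negation flips each quantifier (∀↔∃) and negates the inner predicate.
¬(∃ x ∃ m: φ) = ∀ x ∀ m: ¬φ.

∀ x ∀ m: ¬(x < m)


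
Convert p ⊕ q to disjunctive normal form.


Step 1: p ⊕ q is true exactly when they disagree: (p ∧ ¬q) ∨ (¬p ∧ q).

(p ∧ (¬q)) ∨ ((¬p) ∧ q)


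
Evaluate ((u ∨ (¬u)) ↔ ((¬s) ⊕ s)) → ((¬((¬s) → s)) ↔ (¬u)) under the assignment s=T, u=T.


Substitute s=T, u=T:
… (earlier sub-steps elided)
u ∨ (¬u) = T ∨ F = T
¬s = F
(¬s) ⊕ s = F ⊕ T = T
(u ∨ (¬u)) ↔ ((¬s) ⊕ s) = T ↔ T = T
¬s = F
(¬s) → s = F → T = T
¬((¬s) → s) = F
¬u = F
(¬((¬s) → s)) ↔ (¬u) = F ↔ F = T
((u ∨ (¬u)) ↔ ((¬s) ⊕ s)) → ((¬((¬s) → s)) ↔ (¬u)) = T → T = T

T


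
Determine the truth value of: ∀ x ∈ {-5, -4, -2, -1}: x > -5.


Evaluate the predicate on each element: -5:F, -4:T, -2:T, -1:T.
Counterexample x = -5 fails the predicate.

F


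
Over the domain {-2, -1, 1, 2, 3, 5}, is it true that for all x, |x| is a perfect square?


Evaluate the predicate on each element: -2:F, -1:T, 1:T, 2:F, 3:F, 5:F.
Counterexample x = -2 fails the predicate.

F


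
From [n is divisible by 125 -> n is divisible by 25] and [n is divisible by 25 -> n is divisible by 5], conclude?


Hypothetical syllogism: from (P → Q) and (Q → R), infer (P → R).
Chain the two implications through the shared middle term 'n is divisible by 25'.

n is divisible by 125 -> n is divisible by 5


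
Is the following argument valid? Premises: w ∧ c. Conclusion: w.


This matches the form of conjunction elimination: the conclusion follows in every model of the premises.

Valid.


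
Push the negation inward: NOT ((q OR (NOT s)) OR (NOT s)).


De Morgan: the negation of a disjunction is the conjunction of the negations.
Distribute NOT across OR, flipping it to AND, and negate each literal.

((NOT q) AND s) AND s


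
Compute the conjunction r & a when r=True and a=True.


Conjunction is true only when both operands are true.
Substitute: r=True, a=True.
True & True evaluates to True.

True


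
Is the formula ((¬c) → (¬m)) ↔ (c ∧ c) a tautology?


Build the truth table over {c, m}:
c | m | φ
---------
F | F | F
T | F | T
F | T | T
T | T | T
Counterexample at row 1: with c=F, m=F, the formula is F.

No, it is not a tautology.


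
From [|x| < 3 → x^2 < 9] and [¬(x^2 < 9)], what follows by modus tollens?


Modus tollens: from (P → Q) and ¬Q, infer ¬P.
Q = 'x^2 < 9' is denied; since P → Q, P must also fail.

Not (|x| < 3).


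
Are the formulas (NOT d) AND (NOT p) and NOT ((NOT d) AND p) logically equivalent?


Compare truth tables:
d | p | φ | ψ
-------------
F | F | T | T
T | F | F | T
F | T | F | F
T | T | F | T
They differ at row 2 (d=T, p=F): φ=F but ψ=T.

No, they are not logically equivalent.


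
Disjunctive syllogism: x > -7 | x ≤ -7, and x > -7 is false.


Disjunctive syllogism: from (P ∨ Q) and ¬P, infer Q.
One disjunct, 'x > -7', is ruled out; the other must hold.

x ≤ -7


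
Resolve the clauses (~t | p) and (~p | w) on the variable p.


The clauses contain complementary literals p and ~p.
Resolution eliminates this pair and disjoins the remaining literals (merging duplicates).

(~t | w)


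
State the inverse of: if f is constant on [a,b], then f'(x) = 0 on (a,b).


The inverse of (P → Q) is (¬P → ¬Q). It is equivalent to the converse, not to the original.
Here P = 'f is constant on [a,b]' and Q = 'f'(x) = 0 on (a,b)'.

If not (f is constant on [a,b]), then not (f'(x) = 0 on (a,b)).


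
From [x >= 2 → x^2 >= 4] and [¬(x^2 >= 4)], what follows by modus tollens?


Modus tollens: from (P → Q) and ¬Q, infer ¬P.
Q = 'x^2 >= 4' is denied; since P → Q, P must also fail.

Not (x >= 2).


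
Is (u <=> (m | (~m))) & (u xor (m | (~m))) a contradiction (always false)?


Truth table over {m, u}:
m | u | φ
---------
False | False | False
True | False | False
False | True | False
True | True | False
Every row is false.

Yes, it is a contradiction.


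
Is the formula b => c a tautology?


Build the truth table over {b, c}:
b | c | φ
---------
False | False | True
True | False | False
False | True | True
True | True | True
Counterexample at row 2: with b=True, c=False, the formula is False.

No, it is not a tautology.


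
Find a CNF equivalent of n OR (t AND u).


Step 1: Distribute ∨ over ∧: n ∨ (t ∧ u) = (n ∨ t) ∧ (n ∨ u).

(n OR t) AND (n OR u)


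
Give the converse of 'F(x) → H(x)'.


The converse of (P → Q) is (Q → P). It is not in general equivalent to the original.
Here P = 'F(x)' and Q = 'H(x)'.

If H(x), then F(x).


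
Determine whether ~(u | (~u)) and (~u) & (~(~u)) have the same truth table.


Compare truth tables:
u | φ | ψ
---------
False | False | False
True | False | False
The columns φ and ψ agree on every row.

Yes, they are logically equivalent.


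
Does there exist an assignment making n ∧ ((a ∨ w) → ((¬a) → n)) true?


Search for a satisfying assignment over {a, n, w}.
Try a=F, n=T, w=F: the formula evaluates to T.
A satisfying assignment exists.

Satisfiable.


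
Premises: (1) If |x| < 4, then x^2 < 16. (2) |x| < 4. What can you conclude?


Modus ponens: from (P → Q) and P, infer Q.
P = '|x| < 4' is asserted, and P → Q holds, so Q follows.

x^2 < 16.


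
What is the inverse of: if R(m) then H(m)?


The inverse of (P → Q) is (¬P → ¬Q). It is equivalent to the converse, not to the original.
Here P = 'R(m)' and Q = 'H(m)'.

If not (R(m)), then not (H(m)).


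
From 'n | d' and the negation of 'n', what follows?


Disjunctive syllogism: from (P ∨ Q) and ¬P, infer Q.
One disjunct, 'n', is ruled out; the other must hold.

d


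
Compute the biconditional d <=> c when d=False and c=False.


Biconditional is true when both operands have the same truth value.
Substitute: d=False, c=False.
False <=> False evaluates to True.

True


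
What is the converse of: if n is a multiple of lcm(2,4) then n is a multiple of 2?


The converse of (P → Q) is (Q → P). It is not in general equivalent to the original.
Here P = 'n is a multiple of lcm(2,4)' and Q = 'n is a multiple of 2'.

If n is a multiple of 2, then n is a multiple of lcm(2,4).


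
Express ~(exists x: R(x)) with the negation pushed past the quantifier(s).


¬(forall x: φ) = exists x: ¬φ, and ¬(exists x: φ) = forall x: ¬φ.
Apply to the existential statement.

forall x: ~(R(x))


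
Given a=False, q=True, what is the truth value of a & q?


Conjunction is true only when both operands are true.
Substitute: a=False, q=True.
False & True evaluates to False.

False


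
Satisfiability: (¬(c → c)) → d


Search for a satisfying assignment over {c, d}.
Try c=F, d=F: the formula evaluates to T.
A satisfying assignment exists.

Satisfiable.


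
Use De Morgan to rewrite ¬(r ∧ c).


De Morgan: the negation of a conjunction is the disjunction of the negations.
Distribute ¬ across ∧, flipping it to ∨, and negate each literal.

(¬r) ∨ (¬c)


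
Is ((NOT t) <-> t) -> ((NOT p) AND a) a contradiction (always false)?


Truth table over {a, p, t}:
a | p | t | φ
-------------
F | F | F | T
T | F | F | T
F | T | F | T
T | T | F | T
F | F | T | T
T | F | T | T
F | T | T | T
T | T | T | T
Satisfying assignment at row 1: a=F, p=F, t=F gives T.

No, it is not a contradiction.


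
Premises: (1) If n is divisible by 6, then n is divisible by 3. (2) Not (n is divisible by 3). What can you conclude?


Modus tollens: from (P → Q) and ¬Q, infer ¬P.
Q = 'n is divisible by 3' is denied; since P → Q, P must also fail.

Not (n is divisible by 6).


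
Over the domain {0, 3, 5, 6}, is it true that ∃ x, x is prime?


Evaluate the predicate on each element: 0:F, 3:T, 5:T, 6:F.
Witness x = 3 satisfies the predicate.

T


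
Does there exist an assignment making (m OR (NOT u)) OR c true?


Search for a satisfying assignment over {c, m, u}.
Try c=F, m=F, u=F: the formula evaluates to T.
A satisfying assignment exists.

Satisfiable.


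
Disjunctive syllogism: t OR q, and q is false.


Disjunctive syllogism: from (P ∨ Q) and ¬P, infer Q.
One disjunct, 'q', is ruled out; the other must hold.

t


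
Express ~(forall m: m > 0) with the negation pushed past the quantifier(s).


¬(forall x: φ) = exists x: ¬φ, and ¬(exists x: φ) = forall x: ¬φ.
Apply to the universal statement.

exists m: ~(m > 0)


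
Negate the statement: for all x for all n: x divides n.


Negation flips each quantifier (∀↔∃) and negates the inner predicate.
¬(for all x for all n: φ) = there exists x there exists n: ¬φ.

there exists x there exists n: NOT(x divides n)


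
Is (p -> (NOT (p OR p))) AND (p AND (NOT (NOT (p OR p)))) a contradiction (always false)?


Truth table over {p}:
p | φ
-----
F | F
T | F
Every row is false.

Yes, it is a contradiction.


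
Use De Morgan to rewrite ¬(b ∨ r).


De Morgan: the negation of a disjunction is the conjunction of the negations.
Distribute ¬ across ∨, flipping it to ∧, and negate each literal.

(¬b) ∧ (¬r)


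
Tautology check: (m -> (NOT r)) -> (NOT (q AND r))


Build the truth table over {m, q, r}:
m | q | r | φ
-------------
F | F | F | T
T | F | F | T
F | T | F | T
T | T | F | T
F | F | T | T
T | F | T | T
F | T | T | F
T | T | T | T
Counterexample at row 7: with m=F, q=T, r=T, the formula is F.

No, it is not a tautology.


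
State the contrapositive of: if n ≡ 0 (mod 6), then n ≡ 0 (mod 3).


The contrapositive of (P → Q) is (¬Q → ¬P); it is logically equivalent to the original.
Here P = 'n ≡ 0 (mod 6)' and Q = 'n ≡ 0 (mod 3)'.

If not (n ≡ 0 (mod 3)), then not (n ≡ 0 (mod 6)).


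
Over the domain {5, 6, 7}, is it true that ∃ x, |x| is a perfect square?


Evaluate the predicate on each element: 5:F, 6:F, 7:F.
No element satisfies the predicate.

F


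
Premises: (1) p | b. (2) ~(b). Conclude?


Disjunctive syllogism: from (P ∨ Q) and ¬P, infer Q.
One disjunct, 'b', is ruled out; the other must hold.

p


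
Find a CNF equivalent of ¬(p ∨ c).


Step 1: Apply De Morgan: ¬(p ∨ c) = ¬p ∧ ¬c.

(¬p) ∧ (¬c)


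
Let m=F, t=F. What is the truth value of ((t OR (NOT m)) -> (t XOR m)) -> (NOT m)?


Substitute m=F, t=F:
NOT m = T
t OR (NOT m) = F OR T = T
t XOR m = F XOR F = F
(t OR (NOT m)) -> (t XOR m) = T -> F = F
NOT m = T
((t OR (NOT m)) -> (t XOR m)) -> (NOT m) = F -> T = T

T


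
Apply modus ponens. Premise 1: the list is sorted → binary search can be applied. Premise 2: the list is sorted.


Modus ponens: from (P → Q) and P, infer Q.
P = 'the list is sorted' is asserted, and P → Q holds, so Q follows.

binary search can be applied.


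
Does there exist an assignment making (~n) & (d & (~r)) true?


Search for a satisfying assignment over {d, n, r}.
Try d=True, n=False, r=False: the formula evaluates to True.
A satisfying assignment exists.

Satisfiable.


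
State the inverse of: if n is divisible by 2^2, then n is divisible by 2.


The inverse of (P → Q) is (¬P → ¬Q). It is equivalent to the converse, not to the original.
Here P = 'n is divisible by 2^2' and Q = 'n is divisible by 2'.

If not (n is divisible by 2^2), then not (n is divisible by 2).


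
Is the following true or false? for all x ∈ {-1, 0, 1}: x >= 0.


Evaluate the predicate on each element: -1:F, 0:T, 1:T.
Counterexample x = -1 fails the predicate.

F


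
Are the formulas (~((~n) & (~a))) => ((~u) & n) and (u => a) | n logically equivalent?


Compare truth tables:
a | n | u | φ | ψ
-----------------
False | False | False | True | True
True | False | False | False | True
False | True | False | True | True
True | True | False | True | True
False | False | True | True | False
True | False | True | False | True
False | True | True | False | True
True | True | True | False | True
They differ at row 2 (a=True, n=False, u=False): φ=False but ψ=True.

No, they are not logically equivalent.


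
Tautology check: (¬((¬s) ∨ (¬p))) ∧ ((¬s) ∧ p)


Build the truth table over {p, s}:
p | s | φ
---------
F | F | F
T | F | F
F | T | F
T | T | F
Counterexample at row 1: with p=F, s=F, the formula is F.

No, it is not a tautology.


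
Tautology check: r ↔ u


Build the truth table over {r, u}:
r | u | φ
---------
F | F | T
T | F | F
F | T | F
T | T | T
Counterexample at row 2: with r=T, u=F, the formula is F.

No, it is not a tautology.


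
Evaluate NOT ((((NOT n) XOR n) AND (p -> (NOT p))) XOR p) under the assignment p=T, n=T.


Substitute p=T, n=T:
NOT n = F
(NOT n) XOR n = F XOR T = T
NOT p = F
p -> (NOT p) = T -> F = F
((NOT n) XOR n) AND (p -> (NOT p)) = T AND F = F
(((NOT n) XOR n) AND (p -> (NOT p))) XOR p = F XOR T = T
NOT ((((NOT n) XOR n) AND (p -> (NOT p))) XOR p) = F

F


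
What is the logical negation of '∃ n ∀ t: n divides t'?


Negation flips each quantifier (∀↔∃) and negates the inner predicate.
¬(∃ n ∀ t: φ) = ∀ n ∃ t: ¬φ.

∀ n ∃ t: ¬(n divides t)


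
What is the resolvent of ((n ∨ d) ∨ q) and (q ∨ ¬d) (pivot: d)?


The clauses contain complementary literals d and ¬d.
Resolution eliminates this pair and disjoins the remaining literals (merging duplicates).

(n ∨ q)


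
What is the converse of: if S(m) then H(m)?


The converse of (P → Q) is (Q → P). It is not in general equivalent to the original.
Here P = 'S(m)' and Q = 'H(m)'.

If H(m), then S(m).


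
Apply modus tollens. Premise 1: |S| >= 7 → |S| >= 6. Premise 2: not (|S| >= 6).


Modus tollens: from (P → Q) and ¬Q, infer ¬P.
Q = '|S| >= 6' is denied; since P → Q, P must also fail.

Not (|S| >= 7).


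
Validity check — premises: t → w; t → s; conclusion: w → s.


This is (no valid rule). There exist truth assignments where the premises are all true but the conclusion is false.

Invalid.


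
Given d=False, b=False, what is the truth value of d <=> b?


Biconditional is true when both operands have the same truth value.
Substitute: d=False, b=False.
False <=> False evaluates to True.

True


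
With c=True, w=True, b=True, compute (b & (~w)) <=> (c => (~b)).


Substitute c=True, w=True, b=True:
~w = False
b & (~w) = True & False = False
~b = False
c => (~b) = True => False = False
(b & (~w)) <=> (c => (~b)) = False <=> False = True

True


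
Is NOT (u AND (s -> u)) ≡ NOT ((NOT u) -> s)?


Compare truth tables:
s | u | φ | ψ
-------------
F | F | T | T
T | F | T | F
F | T | F | F
T | T | F | F
They differ at row 2 (s=T, u=F): φ=T but ψ=F.

No, they are not logically equivalent.


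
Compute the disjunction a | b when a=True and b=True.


Disjunction is false only when both operands are false.
Substitute: a=True, b=True.
True | True evaluates to True.

True


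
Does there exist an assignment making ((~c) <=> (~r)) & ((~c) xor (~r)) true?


Check all 4 assignments over {c, r}:
c | r | φ
---------
False | False | False
True | False | False
False | True | False
True | True | False
No assignment makes the formula true.

Unsatisfiable.


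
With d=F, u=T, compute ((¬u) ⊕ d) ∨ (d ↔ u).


Substitute d=F, u=T:
¬u = F
(¬u) ⊕ d = F ⊕ F = F
d ↔ u = F ↔ T = F
((¬u) ⊕ d) ∨ (d ↔ u) = F ∨ F = F

F


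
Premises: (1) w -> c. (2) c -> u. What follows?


Hypothetical syllogism: from (P → Q) and (Q → R), infer (P → R).
Chain the two implications through the shared middle term 'c'.

w -> u


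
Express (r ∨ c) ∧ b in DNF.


Step 1: Distribute ∧ over ∨: (r ∨ c) ∧ b = (r ∧ b) ∨ (c ∧ b).

(r ∧ b) ∨ (c ∧ b)


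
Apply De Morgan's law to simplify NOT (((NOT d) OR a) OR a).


De Morgan: the negation of a disjunction is the conjunction of the negations.
Distribute NOT across OR, flipping it to AND, and negate each literal.

(d AND (NOT a)) AND (NOT a)


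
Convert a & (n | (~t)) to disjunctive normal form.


Step 1: Distribute ∧ over ∨: a ∧ (n ∨ (¬t)) = (a ∧ n) ∨ (a ∧ (¬t)).

(a & n) | (a & (~t))


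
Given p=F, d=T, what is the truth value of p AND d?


Conjunction is true only when both operands are true.
Substitute: p=F, d=T.
F AND T evaluates to F.

F


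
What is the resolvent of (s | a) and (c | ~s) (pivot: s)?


The clauses contain complementary literals s and ~s.
Resolution eliminates this pair and disjoins the remaining literals (merging duplicates).

(a | c)


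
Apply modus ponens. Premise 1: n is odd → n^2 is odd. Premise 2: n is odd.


Modus ponens: from (P → Q) and P, infer Q.
P = 'n is odd' is asserted, and P → Q holds, so Q follows.

n^2 is odd.


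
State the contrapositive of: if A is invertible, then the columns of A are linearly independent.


The contrapositive of (P → Q) is (¬Q → ¬P); it is logically equivalent to the original.
Here P = 'A is invertible' and Q = 'the columns of A are linearly independent'.

If not (the columns of A are linearly independent), then not (A is invertible).


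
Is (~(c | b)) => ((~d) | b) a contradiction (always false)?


Truth table over {b, c, d}:
b | c | d | φ
-------------
False | False | False | True
True | False | False | True
False | True | False | True
True | True | False | True
False | False | True | False
True | False | True | True
False | True | True | True
True | True | True | True
Satisfying assignment at row 1: b=False, c=False, d=False gives True.

No, it is not a contradiction.


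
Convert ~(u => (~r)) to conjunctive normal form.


Step 1: Rewrite u → (¬r) as ¬u ∨ (¬r).
Step 2: Negate: ¬(¬u ∨ (¬r)) = u ∧ ¬(¬r) (De Morgan + double negation).
Step 3: Eliminate any double negations (¬¬X = X).

u & r


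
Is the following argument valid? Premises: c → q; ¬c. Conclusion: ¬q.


This is denying the antecedent (fallacy). There exist truth assignments where the premises are all true but the conclusion is false.

Invalid.


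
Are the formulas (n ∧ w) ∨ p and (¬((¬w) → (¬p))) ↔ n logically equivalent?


Compare truth tables:
n | p | w | φ | ψ
-----------------
F | F | F | F | T
T | F | F | F | F
F | T | F | T | F
T | T | F | T | T
F | F | T | F | T
T | F | T | T | F
F | T | T | T | T
T | T | T | T | F
They differ at row 1 (n=F, p=F, w=F): φ=F but ψ=T.

No, they are not logically equivalent.


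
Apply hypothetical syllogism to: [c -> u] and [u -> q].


Hypothetical syllogism: from (P → Q) and (Q → R), infer (P → R).
Chain the two implications through the shared middle term 'u'.

c -> q


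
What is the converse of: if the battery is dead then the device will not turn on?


The converse of (P → Q) is (Q → P). It is not in general equivalent to the original.
Here P = 'the battery is dead' and Q = 'the device will not turn on'.

If the device will not turn on, then the battery is dead.


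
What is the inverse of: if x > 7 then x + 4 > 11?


The inverse of (P → Q) is (¬P → ¬Q). It is equivalent to the converse, not to the original.
Here P = 'x > 7' and Q = 'x + 4 > 11'.

If not (x > 7), then not (x + 4 > 11).


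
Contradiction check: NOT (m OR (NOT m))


Truth table over {m}:
m | φ
-----
F | F
T | F
Every row is false.

Yes, it is a contradiction.


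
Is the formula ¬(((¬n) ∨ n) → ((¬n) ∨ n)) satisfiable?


Check all 2 assignments over {n}:
n | φ
-----
F | F
T | F
No assignment makes the formula true.

Unsatisfiable.


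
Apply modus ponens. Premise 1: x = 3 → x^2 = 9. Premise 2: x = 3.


Modus ponens: from (P → Q) and P, infer Q.
P = 'x = 3' is asserted, and P → Q holds, so Q follows.

x^2 = 9.


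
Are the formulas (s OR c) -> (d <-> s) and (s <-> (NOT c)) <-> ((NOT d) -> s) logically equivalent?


Compare truth tables:
c | d | s | φ | ψ
-----------------
F | F | F | T | T
T | F | F | T | F
F | T | F | T | F
T | T | F | F | T
F | F | T | F | T
T | F | T | F | F
F | T | T | T | T
T | T | T | T | F
They differ at row 2 (c=T, d=F, s=F): φ=T but ψ=F.

No, they are not logically equivalent.


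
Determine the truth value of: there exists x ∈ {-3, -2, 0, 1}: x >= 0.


Evaluate the predicate on each element: -3:F, -2:F, 0:T, 1:T.
Witness x = 0 satisfies the predicate.

T


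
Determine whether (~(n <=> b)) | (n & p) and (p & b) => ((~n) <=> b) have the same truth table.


Compare truth tables:
b | n | p | φ | ψ
-----------------
False | False | False | False | True
True | False | False | True | True
False | True | False | True | True
True | True | False | False | True
False | False | True | False | True
True | False | True | True | True
False | True | True | True | True
True | True | True | True | False
They differ at row 1 (b=False, n=False, p=False): φ=False but ψ=True.

No, they are not logically equivalent.


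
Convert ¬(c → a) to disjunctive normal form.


Step 1: Rewrite implication then negate: ¬(¬c ∨ a) = c ∧ ¬a.

c ∧ (¬a)


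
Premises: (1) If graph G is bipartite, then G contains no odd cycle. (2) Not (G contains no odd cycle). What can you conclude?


Modus tollens: from (P → Q) and ¬Q, infer ¬P.
Q = 'G contains no odd cycle' is denied; since P → Q, P must also fail.

Not (graph G is bipartite).


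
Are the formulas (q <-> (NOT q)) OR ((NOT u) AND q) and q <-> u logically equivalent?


Compare truth tables:
q | u | φ | ψ
-------------
F | F | F | T
T | F | T | F
F | T | F | F
T | T | F | T
They differ at row 1 (q=F, u=F): φ=F but ψ=T.

No, they are not logically equivalent.


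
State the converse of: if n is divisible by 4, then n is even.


The converse of (P → Q) is (Q → P). It is not in general equivalent to the original.
Here P = 'n is divisible by 4' and Q = 'n is even'.

If n is even, then n is divisible by 4.


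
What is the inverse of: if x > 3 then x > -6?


The inverse of (P → Q) is (¬P → ¬Q). It is equivalent to the converse, not to the original.
Here P = 'x > 3' and Q = 'x > -6'.

If not (x > 3), then not (x > -6).


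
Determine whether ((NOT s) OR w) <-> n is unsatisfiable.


Truth table over {n, s, w}:
n | s | w | φ
-------------
F | F | F | F
T | F | F | T
F | T | F | T
T | T | F | F
F | F | T | F
T | F | T | T
F | T | T | F
T | T | T | T
Satisfying assignment at row 2: n=T, s=F, w=F gives T.

No, it is not a contradiction.


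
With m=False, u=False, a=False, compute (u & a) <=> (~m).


Substitute m=False, u=False, a=False:
u & a = False & False = False
~m = True
(u & a) <=> (~m) = False <=> True = False

False


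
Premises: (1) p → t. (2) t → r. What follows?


Hypothetical syllogism: from (P → Q) and (Q → R), infer (P → R).
Chain the two implications through the shared middle term 't'.

p → r


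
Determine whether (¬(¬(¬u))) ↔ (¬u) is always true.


Build the truth table over {u}:
u | φ
-----
F | T
T | T
Every row evaluates to true.

Yes, it is a tautology.


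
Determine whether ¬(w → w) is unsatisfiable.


Truth table over {w}:
w | φ
-----
F | F
T | F
Every row is false.

Yes, it is a contradiction.


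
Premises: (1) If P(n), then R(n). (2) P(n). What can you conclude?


Modus ponens: from (P → Q) and P, infer Q.
P = 'P(n)' is asserted, and P → Q holds, so Q follows.

R(n).


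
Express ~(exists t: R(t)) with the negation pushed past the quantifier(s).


¬(forall x: φ) = exists x: ¬φ, and ¬(exists x: φ) = forall x: ¬φ.
Apply to the existential statement.

forall t: ~(R(t))


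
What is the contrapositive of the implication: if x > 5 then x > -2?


The contrapositive of (P → Q) is (¬Q → ¬P); it is logically equivalent to the original.
Here P = 'x > 5' and Q = 'x > -2'.

If not (x > -2), then not (x > 5).


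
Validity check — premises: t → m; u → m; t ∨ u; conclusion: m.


This matches the form of proof by cases: the conclusion follows in every model of the premises.

Valid.


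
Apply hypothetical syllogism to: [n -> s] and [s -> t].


Hypothetical syllogism: from (P → Q) and (Q → R), infer (P → R).
Chain the two implications through the shared middle term 's'.

n -> t


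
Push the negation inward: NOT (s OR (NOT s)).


De Morgan: the negation of a disjunction is the conjunction of the negations.
Distribute NOT across OR, flipping it to AND, and negate each literal.

(NOT s) AND s


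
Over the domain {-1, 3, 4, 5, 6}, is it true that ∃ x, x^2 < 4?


Evaluate the predicate on each element: -1:T, 3:F, 4:F, 5:F, 6:F.
Witness x = -1 satisfies the predicate.

T


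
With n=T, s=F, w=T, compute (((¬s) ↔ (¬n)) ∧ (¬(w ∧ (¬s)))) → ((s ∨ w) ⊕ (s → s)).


Substitute n=T, s=F, w=T:
… (earlier sub-steps elided)
¬n = F
(¬s) ↔ (¬n) = T ↔ F = F
¬s = T
w ∧ (¬s) = T ∧ T = T
¬(w ∧ (¬s)) = F
((¬s) ↔ (¬n)) ∧ (¬(w ∧ (¬s))) = F ∧ F = F
s ∨ w = F ∨ T = T
s → s = F → F = T
(s ∨ w) ⊕ (s → s) = T ⊕ T = F
(((¬s) ↔ (¬n)) ∧ (¬(w ∧ (¬s)))) → ((s ∨ w) ⊕ (s → s)) = F → F = T

T


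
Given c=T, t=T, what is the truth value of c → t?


Implication is false only when antecedent is true and consequent is false.
Substitute: c=T, t=T.
T → T evaluates to T.

T


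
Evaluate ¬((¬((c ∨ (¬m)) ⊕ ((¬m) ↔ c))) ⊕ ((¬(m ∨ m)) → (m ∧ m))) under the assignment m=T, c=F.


Substitute m=T, c=F:
… (earlier sub-steps elided)
¬m = F
(¬m) ↔ c = F ↔ F = T
(c ∨ (¬m)) ⊕ ((¬m) ↔ c) = F ⊕ T = T
¬((c ∨ (¬m)) ⊕ ((¬m) ↔ c)) = F
m ∨ m = T ∨ T = T
¬(m ∨ m) = F
m ∧ m = T ∧ T = T
(¬(m ∨ m)) → (m ∧ m) = F → T = T
(¬((c ∨ (¬m)) ⊕ ((¬m) ↔ c))) ⊕ ((¬(m ∨ m)) → (m ∧ m)) = F ⊕ T = T
¬((¬((c ∨ (¬m)) ⊕ ((¬m) ↔ c))) ⊕ ((¬(m ∨ m)) → (m ∧ m))) = F

F


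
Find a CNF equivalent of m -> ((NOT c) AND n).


Step 1: Rewrite m → ((¬c) ∧ n) as ¬m ∨ ((¬c) ∧ n).
Step 2: Distribute ∨ over ∧.

((NOT m) OR (NOT c)) AND ((NOT m) OR n)


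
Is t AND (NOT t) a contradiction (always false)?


Truth table over {t}:
t | φ
-----
F | F
T | F
Every row is false.

Yes, it is a contradiction.


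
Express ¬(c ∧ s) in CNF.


Step 1: Apply De Morgan: ¬(c ∧ s) = ¬c ∨ ¬s.

(¬c) ∨ (¬s)


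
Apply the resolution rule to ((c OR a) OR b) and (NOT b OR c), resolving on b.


The clauses contain complementary literals b and NOTb.
Resolution eliminates this pair and disjoins the remaining literals (merging duplicates).

(c OR a)


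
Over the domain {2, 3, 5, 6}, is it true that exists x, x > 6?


Evaluate the predicate on each element: 2:False, 3:False, 5:False, 6:False.
No element satisfies the predicate.

False


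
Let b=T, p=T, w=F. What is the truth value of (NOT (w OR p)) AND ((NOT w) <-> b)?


Substitute b=T, p=T, w=F:
w OR p = F OR T = T
NOT (w OR p) = F
NOT w = T
(NOT w) <-> b = T <-> T = T
(NOT (w OR p)) AND ((NOT w) <-> b) = F AND T = F

F


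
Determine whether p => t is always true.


Build the truth table over {p, t}:
p | t | φ
---------
False | False | True
True | False | False
False | True | True
True | True | True
Counterexample at row 2: with p=True, t=False, the formula is False.

No, it is not a tautology.


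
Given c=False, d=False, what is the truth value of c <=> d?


Biconditional is true when both operands have the same truth value.
Substitute: c=False, d=False.
False <=> False evaluates to True.

True


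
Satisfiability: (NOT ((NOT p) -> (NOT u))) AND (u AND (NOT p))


Search for a satisfying assignment over {p, u}.
Try p=F, u=T: the formula evaluates to T.
A satisfying assignment exists.

Satisfiable.


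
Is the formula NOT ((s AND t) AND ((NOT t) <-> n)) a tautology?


Build the truth table over {n, s, t}:
n | s | t | φ
-------------
F | F | F | T
T | F | F | T
F | T | F | T
T | T | F | T
F | F | T | T
T | F | T | T
F | T | T | F
T | T | T | T
Counterexample at row 7: with n=F, s=T, t=T, the formula is F.

No, it is not a tautology.


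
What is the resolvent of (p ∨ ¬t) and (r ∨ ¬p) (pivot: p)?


The clauses contain complementary literals p and ¬p.
Resolution eliminates this pair and disjoins the remaining literals (merging duplicates).

(¬t ∨ r)


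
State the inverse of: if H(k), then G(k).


The inverse of (P → Q) is (¬P → ¬Q). It is equivalent to the converse, not to the original.
Here P = 'H(k)' and Q = 'G(k)'.

If not (H(k)), then not (G(k)).


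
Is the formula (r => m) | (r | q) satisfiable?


Search for a satisfying assignment over {m, q, r}.
Try m=False, q=False, r=False: the formula evaluates to True.
A satisfying assignment exists.

Satisfiable.


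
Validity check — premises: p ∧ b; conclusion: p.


This matches the form of conjunction elimination: the conclusion follows in every model of the premises.

Valid.


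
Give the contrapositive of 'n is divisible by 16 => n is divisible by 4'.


The contrapositive of (P → Q) is (¬Q → ¬P); it is logically equivalent to the original.
Here P = 'n is divisible by 16' and Q = 'n is divisible by 4'.

If not (n is divisible by 4), then not (n is divisible by 16).
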